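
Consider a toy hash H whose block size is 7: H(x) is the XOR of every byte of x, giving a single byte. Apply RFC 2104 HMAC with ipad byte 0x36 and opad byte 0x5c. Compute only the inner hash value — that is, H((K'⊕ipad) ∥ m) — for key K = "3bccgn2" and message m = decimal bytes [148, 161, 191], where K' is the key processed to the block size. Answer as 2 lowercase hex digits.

Key "3bccgn2" = 33 62 63 63 67 6e 32 is exactly B = 7 bytes: K' = 33 62 63 63 67 6e 32.
K' ⊕ ipad = 05 54 55 55 51 58 04.
Inner input = 05 54 55 55 51 58 04 ∥ 94 a1 bf.
Inner hash: XOR 05⊕54⊕55⊕55⊕51⊕58⊕04⊕94⊕a1⊕bf = d6.

d6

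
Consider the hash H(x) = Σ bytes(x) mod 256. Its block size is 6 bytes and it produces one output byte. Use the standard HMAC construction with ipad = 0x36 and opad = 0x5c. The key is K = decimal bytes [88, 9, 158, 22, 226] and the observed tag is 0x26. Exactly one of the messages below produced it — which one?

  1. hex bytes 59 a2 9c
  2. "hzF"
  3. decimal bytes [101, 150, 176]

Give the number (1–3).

2

Key decimal bytes [88, 9, 158, 22, 226] = 58 09 9e 16 e2 is 5 bytes ≤ B = 6; zero-pad to 6 bytes: K' = 58 09 9e 16 e2 00.
K' ⊕ ipad = 6e 3f a8 20 d4 36; K' ⊕ opad = 04 55 c2 4a be 5c.
m1: inner = H(6e 3f a8 20 d4 36 59 a2 9c) = 16; tag = H(04 55 c2 4a be 5c 16) = 95
m2: inner = H(6e 3f a8 20 d4 36 68 7a 46) = a7; tag = H(04 55 c2 4a be 5c a7) = 26 ← matches
m3: inner = H(6e 3f a8 20 d4 36 65 96 b0) = 2a; tag = H(04 55 c2 4a be 5c 2a) = a9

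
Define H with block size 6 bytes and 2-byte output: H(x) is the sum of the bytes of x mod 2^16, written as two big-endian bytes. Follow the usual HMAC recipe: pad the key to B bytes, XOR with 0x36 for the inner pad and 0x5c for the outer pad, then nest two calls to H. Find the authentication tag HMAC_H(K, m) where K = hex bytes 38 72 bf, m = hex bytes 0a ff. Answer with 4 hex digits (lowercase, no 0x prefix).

Key hex bytes 38 72 bf is 3 bytes ≤ B = 6; zero-pad to 6 bytes: K' = 38 72 bf 00 00 00.
K' ⊕ ipad = 0e 44 89 36 36 36.  K' ⊕ opad = 64 2e e3 5c 5c 5c.
Inner input = (K'⊕ipad) ∥ m = 0e 44 89 36 36 36 ∥ 0a ff.
Inner hash: sum = 14+68+137+54+54+54+10+255 = 646 → 02 86.
Outer input = (K'⊕opad) ∥ inner = 64 2e e3 5c 5c 5c ∥ 02 86.
Outer hash (tag): sum = 100+46+227+92+92+92+2+134 = 785 → 03 11.

0311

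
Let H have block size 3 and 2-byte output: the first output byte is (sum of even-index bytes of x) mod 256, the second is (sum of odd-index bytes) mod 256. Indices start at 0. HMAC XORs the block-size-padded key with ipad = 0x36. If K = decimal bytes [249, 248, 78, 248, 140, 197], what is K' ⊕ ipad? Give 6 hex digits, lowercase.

e58336

Key decimal bytes [249, 248, 78, 248, 140, 197] = f9 f8 4e f8 8c c5 is 6 bytes > B = 3, so hash it first: H(key) = d3 b5, then zero-pad to 3 bytes: K' = d3 b5 00.
XOR each byte with 0x36: d3⊕36=e5, b5⊕36=83, 00⊕36=36.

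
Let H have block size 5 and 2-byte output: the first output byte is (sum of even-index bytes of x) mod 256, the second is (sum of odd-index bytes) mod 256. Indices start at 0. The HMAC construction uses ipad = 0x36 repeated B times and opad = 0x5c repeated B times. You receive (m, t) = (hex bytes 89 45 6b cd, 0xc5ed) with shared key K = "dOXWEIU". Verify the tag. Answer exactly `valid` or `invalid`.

valid

Key "dOXWEIU" = 64 4f 58 57 45 49 55 is 7 bytes > B = 5, so hash it first: H(key) = 56 ef, then zero-pad to 5 bytes: K' = 56 ef 00 00 00.
K' ⊕ ipad = 60 d9 36 36 36; K' ⊕ opad = 0a b3 5c 5c 5c.
Inner hash: even-index sum = 478 mod 256 = 222; odd-index sum = 515 mod 256 = 3 → de 03.
Outer hash (recomputed tag): even-index sum = 197 mod 256 = 197; odd-index sum = 493 mod 256 = 237 → c5 ed.
Recomputed tag = c5ed; claimed = c5ed → match.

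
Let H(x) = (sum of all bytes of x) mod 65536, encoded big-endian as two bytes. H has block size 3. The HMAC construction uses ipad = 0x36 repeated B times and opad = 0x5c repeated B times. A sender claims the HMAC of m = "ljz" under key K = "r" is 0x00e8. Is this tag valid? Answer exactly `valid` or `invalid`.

valid

Key "r" = 72 is 1 byte ≤ B = 3; zero-pad to 3 bytes: K' = 72 00 00.
K' ⊕ ipad = 44 36 36; K' ⊕ opad = 2e 5c 5c.
Inner hash: sum = 68+54+54+108+106+122 = 512 → 02 00.
Outer hash (recomputed tag): sum = 46+92+92+2+0 = 232 → 00 e8.
Recomputed tag = 00e8; claimed = 00e8 → match.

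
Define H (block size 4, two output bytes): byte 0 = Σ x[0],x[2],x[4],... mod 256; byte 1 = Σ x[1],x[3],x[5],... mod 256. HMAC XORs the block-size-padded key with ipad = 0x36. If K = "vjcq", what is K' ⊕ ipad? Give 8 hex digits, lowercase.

405c5547

Key "vjcq" = 76 6a 63 71 is exactly B = 4 bytes: K' = 76 6a 63 71.
XOR each byte with 0x36: 76⊕36=40, 6a⊕36=5c, 63⊕36=55, 71⊕36=47.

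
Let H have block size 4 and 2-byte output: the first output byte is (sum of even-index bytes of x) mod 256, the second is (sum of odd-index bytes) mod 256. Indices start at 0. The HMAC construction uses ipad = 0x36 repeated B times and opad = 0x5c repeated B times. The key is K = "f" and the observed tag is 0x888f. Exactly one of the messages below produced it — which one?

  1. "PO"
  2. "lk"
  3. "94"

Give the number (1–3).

Key "f" = 66 is 1 byte ≤ B = 4; zero-pad to 4 bytes: K' = 66 00 00 00.
K' ⊕ ipad = 50 36 36 36; K' ⊕ opad = 3a 5c 5c 5c.
m1: inner = H(50 36 36 36 50 4f) = d6 bb; tag = H(3a 5c 5c 5c d6 bb) = 6c73
m2: inner = H(50 36 36 36 6c 6b) = f2 d7; tag = H(3a 5c 5c 5c f2 d7) = 888f ← matches
m3: inner = H(50 36 36 36 39 34) = bf a0; tag = H(3a 5c 5c 5c bf a0) = 5558

2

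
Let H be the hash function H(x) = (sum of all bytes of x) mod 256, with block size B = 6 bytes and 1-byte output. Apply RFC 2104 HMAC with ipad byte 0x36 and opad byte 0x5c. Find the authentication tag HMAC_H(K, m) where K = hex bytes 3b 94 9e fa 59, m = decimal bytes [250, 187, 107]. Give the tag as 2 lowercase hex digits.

Key hex bytes 3b 94 9e fa 59 is 5 bytes ≤ B = 6; zero-pad to 6 bytes: K' = 3b 94 9e fa 59 00.
K' ⊕ ipad = 0d a2 a8 cc 6f 36.  K' ⊕ opad = 67 c8 c2 a6 05 5c.
Inner input = (K'⊕ipad) ∥ m = 0d a2 a8 cc 6f 36 ∥ fa bb 6b.
Inner hash: sum = 13+162+168+204+111+54+250+187+107 = 1256; mod 256 = 232 → e8.
Outer input = (K'⊕opad) ∥ inner = 67 c8 c2 a6 05 5c ∥ e8.
Outer hash (tag): sum = 103+200+194+166+5+92+232 = 992; mod 256 = 224 → e0.

e0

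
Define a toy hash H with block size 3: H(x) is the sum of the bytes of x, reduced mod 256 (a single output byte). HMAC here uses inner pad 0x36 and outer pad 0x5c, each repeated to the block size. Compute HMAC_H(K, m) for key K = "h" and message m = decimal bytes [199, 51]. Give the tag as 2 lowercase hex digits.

b0

Key "h" = 68 is 1 byte ≤ B = 3; zero-pad to 3 bytes: K' = 68 00 00.
K' ⊕ ipad = 5e 36 36.  K' ⊕ opad = 34 5c 5c.
Inner input = (K'⊕ipad) ∥ m = 5e 36 36 ∥ c7 33.
Inner hash: sum = 94+54+54+199+51 = 452; mod 256 = 196 → c4.
Outer input = (K'⊕opad) ∥ inner = 34 5c 5c ∥ c4.
Outer hash (tag): sum = 52+92+92+196 = 432; mod 256 = 176 → b0.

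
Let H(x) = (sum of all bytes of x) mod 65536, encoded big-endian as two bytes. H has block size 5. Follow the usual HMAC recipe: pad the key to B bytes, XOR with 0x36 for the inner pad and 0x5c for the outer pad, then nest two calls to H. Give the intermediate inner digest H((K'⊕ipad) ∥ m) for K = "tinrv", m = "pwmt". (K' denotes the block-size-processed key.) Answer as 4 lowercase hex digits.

Key "tinrv" = 74 69 6e 72 76 is exactly B = 5 bytes: K' = 74 69 6e 72 76.
K' ⊕ ipad = 42 5f 58 44 40.
Inner input = 42 5f 58 44 40 ∥ 70 77 6d 74.
Inner hash: sum = 66+95+88+68+64+112+119+109+116 = 837 → 03 45.

0345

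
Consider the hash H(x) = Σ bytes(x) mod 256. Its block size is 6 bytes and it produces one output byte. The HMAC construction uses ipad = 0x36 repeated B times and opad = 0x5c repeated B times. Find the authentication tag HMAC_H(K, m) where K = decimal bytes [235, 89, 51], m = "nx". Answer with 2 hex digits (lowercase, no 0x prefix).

18

Key decimal bytes [235, 89, 51] = eb 59 33 is 3 bytes ≤ B = 6; zero-pad to 6 bytes: K' = eb 59 33 00 00 00.
K' ⊕ ipad = dd 6f 05 36 36 36.  K' ⊕ opad = b7 05 6f 5c 5c 5c.
Inner input = (K'⊕ipad) ∥ m = dd 6f 05 36 36 36 ∥ 6e 78.
Inner hash: sum = 221+111+5+54+54+54+110+120 = 729; mod 256 = 217 → d9.
Outer input = (K'⊕opad) ∥ inner = b7 05 6f 5c 5c 5c ∥ d9.
Outer hash (tag): sum = 183+5+111+92+92+92+217 = 792; mod 256 = 24 → 18.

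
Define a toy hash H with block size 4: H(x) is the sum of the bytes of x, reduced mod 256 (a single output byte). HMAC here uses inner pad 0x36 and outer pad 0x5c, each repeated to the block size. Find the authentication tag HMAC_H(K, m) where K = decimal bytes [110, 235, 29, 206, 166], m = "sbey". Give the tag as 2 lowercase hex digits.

fb

Key decimal bytes [110, 235, 29, 206, 166] = 6e eb 1d ce a6 is 5 bytes > B = 4, so hash it first: H(key) = ea, then zero-pad to 4 bytes: K' = ea 00 00 00.
K' ⊕ ipad = dc 36 36 36.  K' ⊕ opad = b6 5c 5c 5c.
Inner input = (K'⊕ipad) ∥ m = dc 36 36 36 ∥ 73 62 65 79.
Inner hash: sum = 220+54+54+54+115+98+101+121 = 817; mod 256 = 49 → 31.
Outer input = (K'⊕opad) ∥ inner = b6 5c 5c 5c ∥ 31.
Outer hash (tag): sum = 182+92+92+92+49 = 507; mod 256 = 251 → fb.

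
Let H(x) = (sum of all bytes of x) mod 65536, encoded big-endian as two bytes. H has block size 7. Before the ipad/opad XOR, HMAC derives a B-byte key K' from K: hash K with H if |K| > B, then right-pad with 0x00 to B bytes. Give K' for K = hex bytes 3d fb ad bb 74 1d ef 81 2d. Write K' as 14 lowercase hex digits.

|K| = 9 > B = 7, so first hash the key.
H(K): sum = 61+251+173+187+116+29+239+129+45 = 1230 → 04 ce.
Zero-pad H(K) = 04 ce to 7 bytes: K' = 04 ce 00 00 00 00 00.

04ce0000000000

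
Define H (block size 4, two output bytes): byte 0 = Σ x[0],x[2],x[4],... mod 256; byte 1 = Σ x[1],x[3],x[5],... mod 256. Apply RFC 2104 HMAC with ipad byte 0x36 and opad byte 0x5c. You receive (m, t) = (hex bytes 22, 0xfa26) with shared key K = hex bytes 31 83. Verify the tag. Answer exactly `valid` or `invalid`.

Key hex bytes 31 83 is 2 bytes ≤ B = 4; zero-pad to 4 bytes: K' = 31 83 00 00.
K' ⊕ ipad = 07 b5 36 36; K' ⊕ opad = 6d df 5c 5c.
Inner hash: even-index sum = 95 mod 256 = 95; odd-index sum = 235 mod 256 = 235 → 5f eb.
Outer hash (recomputed tag): even-index sum = 296 mod 256 = 40; odd-index sum = 550 mod 256 = 38 → 28 26.
Recomputed tag = 2826; claimed = fa26 → mismatch.

invalid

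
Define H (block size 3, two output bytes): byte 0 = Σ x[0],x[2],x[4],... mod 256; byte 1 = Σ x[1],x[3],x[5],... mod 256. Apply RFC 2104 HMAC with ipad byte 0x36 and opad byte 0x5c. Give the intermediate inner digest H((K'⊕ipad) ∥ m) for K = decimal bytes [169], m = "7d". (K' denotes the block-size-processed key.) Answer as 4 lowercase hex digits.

396d

Key decimal bytes [169] = a9 is 1 byte ≤ B = 3; zero-pad to 3 bytes: K' = a9 00 00.
K' ⊕ ipad = 9f 36 36.
Inner input = 9f 36 36 ∥ 37 64.
Inner hash: even-index sum = 313 mod 256 = 57; odd-index sum = 109 mod 256 = 109 → 39 6d.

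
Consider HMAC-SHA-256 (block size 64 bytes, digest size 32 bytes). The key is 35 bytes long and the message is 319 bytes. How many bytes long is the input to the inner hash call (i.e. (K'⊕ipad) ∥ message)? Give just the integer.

383

Key is 35 ≤ 64 bytes, zero-padded: |K'| = 64.
Inner input = (K'⊕ipad) ∥ m → 64 + 319 = 383 bytes.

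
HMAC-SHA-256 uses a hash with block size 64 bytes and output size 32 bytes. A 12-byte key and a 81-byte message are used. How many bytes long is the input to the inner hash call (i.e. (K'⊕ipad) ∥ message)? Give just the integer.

Key is 12 ≤ 64 bytes, zero-padded: |K'| = 64.
Inner input = (K'⊕ipad) ∥ m → 64 + 81 = 145 bytes.

145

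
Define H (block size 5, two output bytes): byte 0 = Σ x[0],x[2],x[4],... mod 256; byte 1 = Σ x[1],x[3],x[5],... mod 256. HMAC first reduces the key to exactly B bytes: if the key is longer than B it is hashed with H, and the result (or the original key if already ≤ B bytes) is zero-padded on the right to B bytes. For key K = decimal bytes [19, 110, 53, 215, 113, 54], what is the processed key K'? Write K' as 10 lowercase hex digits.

b97b000000

|K| = 6 > B = 5, so first hash the key.
H(K): even-index sum = 185 mod 256 = 185; odd-index sum = 379 mod 256 = 123 → b9 7b.
Zero-pad H(K) = b9 7b to 5 bytes: K' = b9 7b 00 00 00.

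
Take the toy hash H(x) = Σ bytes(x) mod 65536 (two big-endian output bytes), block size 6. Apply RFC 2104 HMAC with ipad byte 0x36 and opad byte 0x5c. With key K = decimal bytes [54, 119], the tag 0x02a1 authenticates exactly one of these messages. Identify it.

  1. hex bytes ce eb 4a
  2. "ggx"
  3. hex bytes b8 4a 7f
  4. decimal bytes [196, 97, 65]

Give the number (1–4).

Key decimal bytes [54, 119] = 36 77 is 2 bytes ≤ B = 6; zero-pad to 6 bytes: K' = 36 77 00 00 00 00.
K' ⊕ ipad = 00 41 36 36 36 36; K' ⊕ opad = 6a 2b 5c 5c 5c 5c.
m1: inner = H(00 41 36 36 36 36 ce eb 4a) = 03 1c; tag = H(6a 2b 5c 5c 5c 5c 03 1c) = 0224
m2: inner = H(00 41 36 36 36 36 67 67 78) = 02 5f; tag = H(6a 2b 5c 5c 5c 5c 02 5f) = 0266
m3: inner = H(00 41 36 36 36 36 b8 4a 7f) = 02 9a; tag = H(6a 2b 5c 5c 5c 5c 02 9a) = 02a1 ← matches
m4: inner = H(00 41 36 36 36 36 c4 61 41) = 02 7f; tag = H(6a 2b 5c 5c 5c 5c 02 7f) = 0286

3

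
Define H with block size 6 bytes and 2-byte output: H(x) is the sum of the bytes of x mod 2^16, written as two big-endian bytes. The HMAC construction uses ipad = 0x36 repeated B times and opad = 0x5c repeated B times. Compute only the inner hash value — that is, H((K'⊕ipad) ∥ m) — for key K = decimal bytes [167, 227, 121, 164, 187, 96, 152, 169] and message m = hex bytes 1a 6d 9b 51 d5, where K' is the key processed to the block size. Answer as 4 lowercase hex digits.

Key decimal bytes [167, 227, 121, 164, 187, 96, 152, 169] = a7 e3 79 a4 bb 60 98 a9 is 8 bytes > B = 6, so hash it first: H(key) = 05 03, then zero-pad to 6 bytes: K' = 05 03 00 00 00 00.
K' ⊕ ipad = 33 35 36 36 36 36.
Inner input = 33 35 36 36 36 36 ∥ 1a 6d 9b 51 d5.
Inner hash: sum = 51+53+54+54+54+54+26+109+155+81+213 = 904 → 03 88.

0388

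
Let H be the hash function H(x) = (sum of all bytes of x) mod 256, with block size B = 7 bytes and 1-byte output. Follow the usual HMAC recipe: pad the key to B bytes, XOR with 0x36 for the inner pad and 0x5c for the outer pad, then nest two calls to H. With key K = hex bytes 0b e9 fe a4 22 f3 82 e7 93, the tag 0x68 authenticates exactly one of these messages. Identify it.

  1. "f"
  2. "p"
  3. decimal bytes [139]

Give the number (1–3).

Key hex bytes 0b e9 fe a4 22 f3 82 e7 93 is 9 bytes > B = 7, so hash it first: H(key) = a7, then zero-pad to 7 bytes: K' = a7 00 00 00 00 00 00.
K' ⊕ ipad = 91 36 36 36 36 36 36; K' ⊕ opad = fb 5c 5c 5c 5c 5c 5c.
m1: inner = H(91 36 36 36 36 36 36 66) = 3b; tag = H(fb 5c 5c 5c 5c 5c 5c 3b) = 5e
m2: inner = H(91 36 36 36 36 36 36 70) = 45; tag = H(fb 5c 5c 5c 5c 5c 5c 45) = 68 ← matches
m3: inner = H(91 36 36 36 36 36 36 8b) = 60; tag = H(fb 5c 5c 5c 5c 5c 5c 60) = 83

2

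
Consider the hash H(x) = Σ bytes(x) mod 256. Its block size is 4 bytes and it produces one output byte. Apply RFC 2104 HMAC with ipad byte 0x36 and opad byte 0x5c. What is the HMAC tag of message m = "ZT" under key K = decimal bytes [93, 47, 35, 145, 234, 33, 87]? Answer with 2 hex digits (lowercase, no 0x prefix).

Key decimal bytes [93, 47, 35, 145, 234, 33, 87] = 5d 2f 23 91 ea 21 57 is 7 bytes > B = 4, so hash it first: H(key) = a2, then zero-pad to 4 bytes: K' = a2 00 00 00.
K' ⊕ ipad = 94 36 36 36.  K' ⊕ opad = fe 5c 5c 5c.
Inner input = (K'⊕ipad) ∥ m = 94 36 36 36 ∥ 5a 54.
Inner hash: sum = 148+54+54+54+90+84 = 484; mod 256 = 228 → e4.
Outer input = (K'⊕opad) ∥ inner = fe 5c 5c 5c ∥ e4.
Outer hash (tag): sum = 254+92+92+92+228 = 758; mod 256 = 246 → f6.

f6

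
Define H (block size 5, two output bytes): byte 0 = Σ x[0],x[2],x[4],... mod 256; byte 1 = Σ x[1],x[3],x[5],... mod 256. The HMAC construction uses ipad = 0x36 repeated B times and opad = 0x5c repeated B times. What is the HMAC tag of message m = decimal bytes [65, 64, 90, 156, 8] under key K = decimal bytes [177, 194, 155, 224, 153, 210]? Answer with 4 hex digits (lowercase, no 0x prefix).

8c9f

Key decimal bytes [177, 194, 155, 224, 153, 210] = b1 c2 9b e0 99 d2 is 6 bytes > B = 5, so hash it first: H(key) = e5 74, then zero-pad to 5 bytes: K' = e5 74 00 00 00.
K' ⊕ ipad = d3 42 36 36 36.  K' ⊕ opad = b9 28 5c 5c 5c.
Inner input = (K'⊕ipad) ∥ m = d3 42 36 36 36 ∥ 41 40 5a 9c 08.
Inner hash: even-index sum = 539 mod 256 = 27; odd-index sum = 283 mod 256 = 27 → 1b 1b.
Outer input = (K'⊕opad) ∥ inner = b9 28 5c 5c 5c ∥ 1b 1b.
Outer hash (tag): even-index sum = 396 mod 256 = 140; odd-index sum = 159 mod 256 = 159 → 8c 9f.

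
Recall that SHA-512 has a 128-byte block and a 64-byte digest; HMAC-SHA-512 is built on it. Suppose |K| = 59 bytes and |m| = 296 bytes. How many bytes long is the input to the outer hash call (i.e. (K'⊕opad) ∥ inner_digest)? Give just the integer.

Key is 59 ≤ 128 bytes, zero-padded: |K'| = 128.
Outer input = (K'⊕opad) ∥ H(inner) → 128 + 64 = 192 bytes.

192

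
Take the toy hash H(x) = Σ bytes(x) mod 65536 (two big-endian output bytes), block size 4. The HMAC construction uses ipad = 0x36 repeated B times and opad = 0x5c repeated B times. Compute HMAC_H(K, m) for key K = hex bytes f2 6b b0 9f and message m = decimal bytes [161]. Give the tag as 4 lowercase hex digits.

Key hex bytes f2 6b b0 9f is exactly B = 4 bytes: K' = f2 6b b0 9f.
K' ⊕ ipad = c4 5d 86 a9.  K' ⊕ opad = ae 37 ec c3.
Inner input = (K'⊕ipad) ∥ m = c4 5d 86 a9 ∥ a1.
Inner hash: sum = 196+93+134+169+161 = 753 → 02 f1.
Outer input = (K'⊕opad) ∥ inner = ae 37 ec c3 ∥ 02 f1.
Outer hash (tag): sum = 174+55+236+195+2+241 = 903 → 03 87.

0387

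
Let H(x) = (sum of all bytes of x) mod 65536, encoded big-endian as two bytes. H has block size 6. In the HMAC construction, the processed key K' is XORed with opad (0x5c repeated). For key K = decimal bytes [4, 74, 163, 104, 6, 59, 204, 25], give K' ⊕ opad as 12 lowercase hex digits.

5e235c5c5c5c

Key decimal bytes [4, 74, 163, 104, 6, 59, 204, 25] = 04 4a a3 68 06 3b cc 19 is 8 bytes > B = 6, so hash it first: H(key) = 02 7f, then zero-pad to 6 bytes: K' = 02 7f 00 00 00 00.
XOR each byte with 0x5c: 02⊕5c=5e, 7f⊕5c=23, 00⊕5c=5c, 00⊕5c=5c, 00⊕5c=5c, 00⊕5c=5c.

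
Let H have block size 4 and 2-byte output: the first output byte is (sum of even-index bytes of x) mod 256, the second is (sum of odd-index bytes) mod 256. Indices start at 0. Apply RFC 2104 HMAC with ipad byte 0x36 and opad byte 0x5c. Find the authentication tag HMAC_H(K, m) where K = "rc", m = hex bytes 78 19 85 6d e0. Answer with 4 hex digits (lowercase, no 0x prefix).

e1ac

Key "rc" = 72 63 is 2 bytes ≤ B = 4; zero-pad to 4 bytes: K' = 72 63 00 00.
K' ⊕ ipad = 44 55 36 36.  K' ⊕ opad = 2e 3f 5c 5c.
Inner input = (K'⊕ipad) ∥ m = 44 55 36 36 ∥ 78 19 85 6d e0.
Inner hash: even-index sum = 599 mod 256 = 87; odd-index sum = 273 mod 256 = 17 → 57 11.
Outer input = (K'⊕opad) ∥ inner = 2e 3f 5c 5c ∥ 57 11.
Outer hash (tag): even-index sum = 225 mod 256 = 225; odd-index sum = 172 mod 256 = 172 → e1 ac.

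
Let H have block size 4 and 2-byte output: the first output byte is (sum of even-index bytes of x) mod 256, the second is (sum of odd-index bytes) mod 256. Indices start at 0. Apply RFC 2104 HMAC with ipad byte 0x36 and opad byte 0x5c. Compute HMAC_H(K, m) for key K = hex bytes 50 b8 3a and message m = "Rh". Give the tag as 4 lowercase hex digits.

366c

Key hex bytes 50 b8 3a is 3 bytes ≤ B = 4; zero-pad to 4 bytes: K' = 50 b8 3a 00.
K' ⊕ ipad = 66 8e 0c 36.  K' ⊕ opad = 0c e4 66 5c.
Inner input = (K'⊕ipad) ∥ m = 66 8e 0c 36 ∥ 52 68.
Inner hash: even-index sum = 196 mod 256 = 196; odd-index sum = 300 mod 256 = 44 → c4 2c.
Outer input = (K'⊕opad) ∥ inner = 0c e4 66 5c ∥ c4 2c.
Outer hash (tag): even-index sum = 310 mod 256 = 54; odd-index sum = 364 mod 256 = 108 → 36 6c.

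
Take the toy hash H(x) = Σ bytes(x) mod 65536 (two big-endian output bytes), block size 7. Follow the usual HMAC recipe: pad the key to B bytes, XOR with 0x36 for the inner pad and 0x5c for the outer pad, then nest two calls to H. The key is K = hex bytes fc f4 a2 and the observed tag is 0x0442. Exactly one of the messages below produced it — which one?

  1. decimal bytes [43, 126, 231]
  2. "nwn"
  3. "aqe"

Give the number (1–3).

1

Key hex bytes fc f4 a2 is 3 bytes ≤ B = 7; zero-pad to 7 bytes: K' = fc f4 a2 00 00 00 00.
K' ⊕ ipad = ca c2 94 36 36 36 36; K' ⊕ opad = a0 a8 fe 5c 5c 5c 5c.
m1: inner = H(ca c2 94 36 36 36 36 2b 7e e7) = 04 88; tag = H(a0 a8 fe 5c 5c 5c 5c 04 88) = 0442 ← matches
m2: inner = H(ca c2 94 36 36 36 36 6e 77 6e) = 04 4b; tag = H(a0 a8 fe 5c 5c 5c 5c 04 4b) = 0405
m3: inner = H(ca c2 94 36 36 36 36 61 71 65) = 04 2f; tag = H(a0 a8 fe 5c 5c 5c 5c 04 2f) = 03e9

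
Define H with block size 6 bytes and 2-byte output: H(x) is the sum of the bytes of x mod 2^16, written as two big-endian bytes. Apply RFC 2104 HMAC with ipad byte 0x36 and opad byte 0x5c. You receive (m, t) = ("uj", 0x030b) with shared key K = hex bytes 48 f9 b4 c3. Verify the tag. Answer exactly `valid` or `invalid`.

Key hex bytes 48 f9 b4 c3 is 4 bytes ≤ B = 6; zero-pad to 6 bytes: K' = 48 f9 b4 c3 00 00.
K' ⊕ ipad = 7e cf 82 f5 36 36; K' ⊕ opad = 14 a5 e8 9f 5c 5c.
Inner hash: sum = 126+207+130+245+54+54+117+106 = 1039 → 04 0f.
Outer hash (recomputed tag): sum = 20+165+232+159+92+92+4+15 = 779 → 03 0b.
Recomputed tag = 030b; claimed = 030b → match.

valid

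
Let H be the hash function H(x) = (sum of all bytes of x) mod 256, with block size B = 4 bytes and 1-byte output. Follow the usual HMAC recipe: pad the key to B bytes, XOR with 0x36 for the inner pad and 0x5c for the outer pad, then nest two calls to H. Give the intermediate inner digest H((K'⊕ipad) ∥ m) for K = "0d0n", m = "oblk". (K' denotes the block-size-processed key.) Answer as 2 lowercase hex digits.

5e

Key "0d0n" = 30 64 30 6e is exactly B = 4 bytes: K' = 30 64 30 6e.
K' ⊕ ipad = 06 52 06 58.
Inner input = 06 52 06 58 ∥ 6f 62 6c 6b.
Inner hash: sum = 6+82+6+88+111+98+108+107 = 606; mod 256 = 94 → 5e.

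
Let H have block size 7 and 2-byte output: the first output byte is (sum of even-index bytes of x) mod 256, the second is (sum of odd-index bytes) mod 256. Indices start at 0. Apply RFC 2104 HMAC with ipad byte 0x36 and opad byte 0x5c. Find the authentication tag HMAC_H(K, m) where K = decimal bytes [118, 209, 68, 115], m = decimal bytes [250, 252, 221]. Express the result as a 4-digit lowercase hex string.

Key decimal bytes [118, 209, 68, 115] = 76 d1 44 73 is 4 bytes ≤ B = 7; zero-pad to 7 bytes: K' = 76 d1 44 73 00 00 00.
K' ⊕ ipad = 40 e7 72 45 36 36 36.  K' ⊕ opad = 2a 8d 18 2f 5c 5c 5c.
Inner input = (K'⊕ipad) ∥ m = 40 e7 72 45 36 36 36 ∥ fa fc dd.
Inner hash: even-index sum = 538 mod 256 = 26; odd-index sum = 825 mod 256 = 57 → 1a 39.
Outer input = (K'⊕opad) ∥ inner = 2a 8d 18 2f 5c 5c 5c ∥ 1a 39.
Outer hash (tag): even-index sum = 307 mod 256 = 51; odd-index sum = 306 mod 256 = 50 → 33 32.

3332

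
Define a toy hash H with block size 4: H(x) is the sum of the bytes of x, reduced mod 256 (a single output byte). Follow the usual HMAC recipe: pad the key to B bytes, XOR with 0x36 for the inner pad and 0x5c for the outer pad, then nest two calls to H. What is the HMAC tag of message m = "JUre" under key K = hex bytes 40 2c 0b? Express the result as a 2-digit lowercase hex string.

Key hex bytes 40 2c 0b is 3 bytes ≤ B = 4; zero-pad to 4 bytes: K' = 40 2c 0b 00.
K' ⊕ ipad = 76 1a 3d 36.  K' ⊕ opad = 1c 70 57 5c.
Inner input = (K'⊕ipad) ∥ m = 76 1a 3d 36 ∥ 4a 55 72 65.
Inner hash: sum = 118+26+61+54+74+85+114+101 = 633; mod 256 = 121 → 79.
Outer input = (K'⊕opad) ∥ inner = 1c 70 57 5c ∥ 79.
Outer hash (tag): sum = 28+112+87+92+121 = 440; mod 256 = 184 → b8.

b8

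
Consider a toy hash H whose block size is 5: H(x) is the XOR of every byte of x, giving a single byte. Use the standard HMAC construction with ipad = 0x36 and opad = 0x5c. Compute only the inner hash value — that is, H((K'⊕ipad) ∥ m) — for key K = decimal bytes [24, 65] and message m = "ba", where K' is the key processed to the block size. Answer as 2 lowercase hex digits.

Key decimal bytes [24, 65] = 18 41 is 2 bytes ≤ B = 5; zero-pad to 5 bytes: K' = 18 41 00 00 00.
K' ⊕ ipad = 2e 77 36 36 36.
Inner input = 2e 77 36 36 36 ∥ 62 61.
Inner hash: XOR 2e⊕77⊕36⊕36⊕36⊕62⊕61 = 6c.

6c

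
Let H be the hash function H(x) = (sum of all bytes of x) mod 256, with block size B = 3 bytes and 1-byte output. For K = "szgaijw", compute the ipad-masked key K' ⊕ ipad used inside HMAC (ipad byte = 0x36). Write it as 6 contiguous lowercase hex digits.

c93636

Key "szgaijw" = 73 7a 67 61 69 6a 77 is 7 bytes > B = 3, so hash it first: H(key) = ff, then zero-pad to 3 bytes: K' = ff 00 00.
XOR each byte with 0x36: ff⊕36=c9, 00⊕36=36, 00⊕36=36.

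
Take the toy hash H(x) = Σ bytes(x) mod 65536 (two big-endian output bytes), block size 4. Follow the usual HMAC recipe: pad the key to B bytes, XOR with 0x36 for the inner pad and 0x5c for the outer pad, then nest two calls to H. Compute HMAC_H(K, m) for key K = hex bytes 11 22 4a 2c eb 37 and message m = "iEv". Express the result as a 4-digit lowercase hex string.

0272

Key hex bytes 11 22 4a 2c eb 37 is 6 bytes > B = 4, so hash it first: H(key) = 01 cb, then zero-pad to 4 bytes: K' = 01 cb 00 00.
K' ⊕ ipad = 37 fd 36 36.  K' ⊕ opad = 5d 97 5c 5c.
Inner input = (K'⊕ipad) ∥ m = 37 fd 36 36 ∥ 69 45 76.
Inner hash: sum = 55+253+54+54+105+69+118 = 708 → 02 c4.
Outer input = (K'⊕opad) ∥ inner = 5d 97 5c 5c ∥ 02 c4.
Outer hash (tag): sum = 93+151+92+92+2+196 = 626 → 02 72.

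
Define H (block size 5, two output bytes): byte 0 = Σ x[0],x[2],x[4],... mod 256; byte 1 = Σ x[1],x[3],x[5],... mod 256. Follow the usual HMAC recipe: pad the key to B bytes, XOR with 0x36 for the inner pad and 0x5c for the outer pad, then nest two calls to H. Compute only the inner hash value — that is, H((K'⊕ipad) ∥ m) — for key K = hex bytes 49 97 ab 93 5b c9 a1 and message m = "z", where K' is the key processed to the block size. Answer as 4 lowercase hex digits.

Key hex bytes 49 97 ab 93 5b c9 a1 is 7 bytes > B = 5, so hash it first: H(key) = f0 f3, then zero-pad to 5 bytes: K' = f0 f3 00 00 00.
K' ⊕ ipad = c6 c5 36 36 36.
Inner input = c6 c5 36 36 36 ∥ 7a.
Inner hash: even-index sum = 306 mod 256 = 50; odd-index sum = 373 mod 256 = 117 → 32 75.

3275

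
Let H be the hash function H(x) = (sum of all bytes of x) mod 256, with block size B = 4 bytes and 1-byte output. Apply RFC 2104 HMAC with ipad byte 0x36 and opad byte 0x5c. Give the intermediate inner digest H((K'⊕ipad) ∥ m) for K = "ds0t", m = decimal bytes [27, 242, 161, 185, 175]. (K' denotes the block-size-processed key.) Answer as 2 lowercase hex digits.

f5

Key "ds0t" = 64 73 30 74 is exactly B = 4 bytes: K' = 64 73 30 74.
K' ⊕ ipad = 52 45 06 42.
Inner input = 52 45 06 42 ∥ 1b f2 a1 b9 af.
Inner hash: sum = 82+69+6+66+27+242+161+185+175 = 1013; mod 256 = 245 → f5.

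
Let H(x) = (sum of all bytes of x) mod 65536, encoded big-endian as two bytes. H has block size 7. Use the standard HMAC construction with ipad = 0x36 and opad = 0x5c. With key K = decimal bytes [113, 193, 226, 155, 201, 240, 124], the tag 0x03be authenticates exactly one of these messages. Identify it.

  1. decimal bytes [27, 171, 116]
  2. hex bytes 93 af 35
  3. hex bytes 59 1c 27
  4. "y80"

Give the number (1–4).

Key decimal bytes [113, 193, 226, 155, 201, 240, 124] = 71 c1 e2 9b c9 f0 7c is exactly B = 7 bytes: K' = 71 c1 e2 9b c9 f0 7c.
K' ⊕ ipad = 47 f7 d4 ad ff c6 4a; K' ⊕ opad = 2d 9d be c7 95 ac 20.
m1: inner = H(47 f7 d4 ad ff c6 4a 1b ab 74) = 06 08; tag = H(2d 9d be c7 95 ac 20 06 08) = 03be ← matches
m2: inner = H(47 f7 d4 ad ff c6 4a 93 af 35) = 06 45; tag = H(2d 9d be c7 95 ac 20 06 45) = 03fb
m3: inner = H(47 f7 d4 ad ff c6 4a 59 1c 27) = 05 6a; tag = H(2d 9d be c7 95 ac 20 05 6a) = 041f
m4: inner = H(47 f7 d4 ad ff c6 4a 79 38 30) = 05 af; tag = H(2d 9d be c7 95 ac 20 05 af) = 0464

1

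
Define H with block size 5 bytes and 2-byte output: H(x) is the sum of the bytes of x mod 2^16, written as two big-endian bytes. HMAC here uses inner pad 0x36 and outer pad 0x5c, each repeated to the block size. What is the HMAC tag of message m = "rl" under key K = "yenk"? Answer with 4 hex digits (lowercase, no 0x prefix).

0190

Key "yenk" = 79 65 6e 6b is 4 bytes ≤ B = 5; zero-pad to 5 bytes: K' = 79 65 6e 6b 00.
K' ⊕ ipad = 4f 53 58 5d 36.  K' ⊕ opad = 25 39 32 37 5c.
Inner input = (K'⊕ipad) ∥ m = 4f 53 58 5d 36 ∥ 72 6c.
Inner hash: sum = 79+83+88+93+54+114+108 = 619 → 02 6b.
Outer input = (K'⊕opad) ∥ inner = 25 39 32 37 5c ∥ 02 6b.
Outer hash (tag): sum = 37+57+50+55+92+2+107 = 400 → 01 90.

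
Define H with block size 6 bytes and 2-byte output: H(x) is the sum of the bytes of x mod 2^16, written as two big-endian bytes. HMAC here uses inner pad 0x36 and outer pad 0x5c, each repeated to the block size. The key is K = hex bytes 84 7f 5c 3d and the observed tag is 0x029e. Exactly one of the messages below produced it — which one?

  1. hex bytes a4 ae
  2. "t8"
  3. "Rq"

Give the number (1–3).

Key hex bytes 84 7f 5c 3d is 4 bytes ≤ B = 6; zero-pad to 6 bytes: K' = 84 7f 5c 3d 00 00.
K' ⊕ ipad = b2 49 6a 0b 36 36; K' ⊕ opad = d8 23 00 61 5c 5c.
m1: inner = H(b2 49 6a 0b 36 36 a4 ae) = 03 2e; tag = H(d8 23 00 61 5c 5c 03 2e) = 0245
m2: inner = H(b2 49 6a 0b 36 36 74 38) = 02 88; tag = H(d8 23 00 61 5c 5c 02 88) = 029e ← matches
m3: inner = H(b2 49 6a 0b 36 36 52 71) = 02 9f; tag = H(d8 23 00 61 5c 5c 02 9f) = 02b5

2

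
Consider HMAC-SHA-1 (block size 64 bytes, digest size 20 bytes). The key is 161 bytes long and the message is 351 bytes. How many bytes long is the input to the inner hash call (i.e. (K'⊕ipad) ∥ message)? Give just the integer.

415

Key is 161 > 64 bytes, so it is hashed to 20 bytes then zero-padded to 64: |K'| = 64.
Inner input = (K'⊕ipad) ∥ m → 64 + 351 = 415 bytes.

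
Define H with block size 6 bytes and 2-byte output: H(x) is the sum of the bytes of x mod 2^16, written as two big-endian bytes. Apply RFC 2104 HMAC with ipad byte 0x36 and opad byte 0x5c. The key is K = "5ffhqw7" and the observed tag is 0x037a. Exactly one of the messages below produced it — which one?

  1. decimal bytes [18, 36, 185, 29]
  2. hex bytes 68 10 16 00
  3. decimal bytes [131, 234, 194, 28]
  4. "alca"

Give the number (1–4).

Key "5ffhqw7" = 35 66 66 68 71 77 37 is 7 bytes > B = 6, so hash it first: H(key) = 02 88, then zero-pad to 6 bytes: K' = 02 88 00 00 00 00.
K' ⊕ ipad = 34 be 36 36 36 36; K' ⊕ opad = 5e d4 5c 5c 5c 5c.
m1: inner = H(34 be 36 36 36 36 12 24 b9 1d) = 02 d6; tag = H(5e d4 5c 5c 5c 5c 02 d6) = 037a ← matches
m2: inner = H(34 be 36 36 36 36 68 10 16 00) = 02 58; tag = H(5e d4 5c 5c 5c 5c 02 58) = 02fc
m3: inner = H(34 be 36 36 36 36 83 ea c2 1c) = 04 15; tag = H(5e d4 5c 5c 5c 5c 04 15) = 02bb
m4: inner = H(34 be 36 36 36 36 61 6c 63 61) = 03 5b; tag = H(5e d4 5c 5c 5c 5c 03 5b) = 0300

1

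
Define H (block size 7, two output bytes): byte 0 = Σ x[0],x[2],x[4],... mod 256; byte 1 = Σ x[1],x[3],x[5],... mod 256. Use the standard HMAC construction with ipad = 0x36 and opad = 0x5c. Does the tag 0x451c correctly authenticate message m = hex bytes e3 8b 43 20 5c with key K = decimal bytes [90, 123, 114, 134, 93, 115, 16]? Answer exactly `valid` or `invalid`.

valid

Key decimal bytes [90, 123, 114, 134, 93, 115, 16] = 5a 7b 72 86 5d 73 10 is exactly B = 7 bytes: K' = 5a 7b 72 86 5d 73 10.
K' ⊕ ipad = 6c 4d 44 b0 6b 45 26; K' ⊕ opad = 06 27 2e da 01 2f 4c.
Inner hash: even-index sum = 492 mod 256 = 236; odd-index sum = 708 mod 256 = 196 → ec c4.
Outer hash (recomputed tag): even-index sum = 325 mod 256 = 69; odd-index sum = 540 mod 256 = 28 → 45 1c.
Recomputed tag = 451c; claimed = 451c → match.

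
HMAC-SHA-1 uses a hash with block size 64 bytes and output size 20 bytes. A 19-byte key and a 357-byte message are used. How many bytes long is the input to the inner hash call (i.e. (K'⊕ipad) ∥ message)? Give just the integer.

421

Key is 19 ≤ 64 bytes, zero-padded: |K'| = 64.
Inner input = (K'⊕ipad) ∥ m → 64 + 357 = 421 bytes.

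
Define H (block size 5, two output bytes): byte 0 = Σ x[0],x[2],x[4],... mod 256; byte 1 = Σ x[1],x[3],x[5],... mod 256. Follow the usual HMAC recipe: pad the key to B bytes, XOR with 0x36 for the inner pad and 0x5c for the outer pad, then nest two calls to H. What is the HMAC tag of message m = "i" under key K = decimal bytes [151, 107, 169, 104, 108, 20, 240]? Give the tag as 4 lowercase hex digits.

e82d

Key decimal bytes [151, 107, 169, 104, 108, 20, 240] = 97 6b a9 68 6c 14 f0 is 7 bytes > B = 5, so hash it first: H(key) = 9c e7, then zero-pad to 5 bytes: K' = 9c e7 00 00 00.
K' ⊕ ipad = aa d1 36 36 36.  K' ⊕ opad = c0 bb 5c 5c 5c.
Inner input = (K'⊕ipad) ∥ m = aa d1 36 36 36 ∥ 69.
Inner hash: even-index sum = 278 mod 256 = 22; odd-index sum = 368 mod 256 = 112 → 16 70.
Outer input = (K'⊕opad) ∥ inner = c0 bb 5c 5c 5c ∥ 16 70.
Outer hash (tag): even-index sum = 488 mod 256 = 232; odd-index sum = 301 mod 256 = 45 → e8 2d.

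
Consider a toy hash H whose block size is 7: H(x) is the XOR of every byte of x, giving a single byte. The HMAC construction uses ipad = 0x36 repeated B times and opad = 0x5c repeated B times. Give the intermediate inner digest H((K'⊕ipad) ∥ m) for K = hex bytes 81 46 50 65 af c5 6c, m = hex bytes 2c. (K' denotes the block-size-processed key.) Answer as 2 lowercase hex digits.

Key hex bytes 81 46 50 65 af c5 6c is exactly B = 7 bytes: K' = 81 46 50 65 af c5 6c.
K' ⊕ ipad = b7 70 66 53 99 f3 5a.
Inner input = b7 70 66 53 99 f3 5a ∥ 2c.
Inner hash: XOR b7⊕70⊕66⊕53⊕99⊕f3⊕5a⊕2c = ee.

ee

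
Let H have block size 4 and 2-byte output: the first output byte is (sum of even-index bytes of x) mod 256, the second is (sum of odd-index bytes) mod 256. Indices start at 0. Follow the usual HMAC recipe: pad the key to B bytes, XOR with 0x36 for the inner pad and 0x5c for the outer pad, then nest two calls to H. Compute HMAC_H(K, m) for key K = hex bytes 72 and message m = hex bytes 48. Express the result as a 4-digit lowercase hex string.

Key hex bytes 72 is 1 byte ≤ B = 4; zero-pad to 4 bytes: K' = 72 00 00 00.
K' ⊕ ipad = 44 36 36 36.  K' ⊕ opad = 2e 5c 5c 5c.
Inner input = (K'⊕ipad) ∥ m = 44 36 36 36 ∥ 48.
Inner hash: even-index sum = 194 mod 256 = 194; odd-index sum = 108 mod 256 = 108 → c2 6c.
Outer input = (K'⊕opad) ∥ inner = 2e 5c 5c 5c ∥ c2 6c.
Outer hash (tag): even-index sum = 332 mod 256 = 76; odd-index sum = 292 mod 256 = 36 → 4c 24.

4c24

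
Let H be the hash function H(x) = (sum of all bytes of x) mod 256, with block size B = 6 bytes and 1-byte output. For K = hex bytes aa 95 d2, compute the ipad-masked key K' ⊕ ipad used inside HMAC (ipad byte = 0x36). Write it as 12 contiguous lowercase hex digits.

Key hex bytes aa 95 d2 is 3 bytes ≤ B = 6; zero-pad to 6 bytes: K' = aa 95 d2 00 00 00.
XOR each byte with 0x36: aa⊕36=9c, 95⊕36=a3, d2⊕36=e4, 00⊕36=36, 00⊕36=36, 00⊕36=36.

9ca3e4363636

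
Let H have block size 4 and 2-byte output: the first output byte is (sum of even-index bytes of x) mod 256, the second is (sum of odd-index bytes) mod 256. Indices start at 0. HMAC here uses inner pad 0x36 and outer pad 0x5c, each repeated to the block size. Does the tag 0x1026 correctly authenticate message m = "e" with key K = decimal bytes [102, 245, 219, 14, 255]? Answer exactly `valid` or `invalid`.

invalid

Key decimal bytes [102, 245, 219, 14, 255] = 66 f5 db 0e ff is 5 bytes > B = 4, so hash it first: H(key) = 40 03, then zero-pad to 4 bytes: K' = 40 03 00 00.
K' ⊕ ipad = 76 35 36 36; K' ⊕ opad = 1c 5f 5c 5c.
Inner hash: even-index sum = 273 mod 256 = 17; odd-index sum = 107 mod 256 = 107 → 11 6b.
Outer hash (recomputed tag): even-index sum = 137 mod 256 = 137; odd-index sum = 294 mod 256 = 38 → 89 26.
Recomputed tag = 8926; claimed = 1026 → mismatch.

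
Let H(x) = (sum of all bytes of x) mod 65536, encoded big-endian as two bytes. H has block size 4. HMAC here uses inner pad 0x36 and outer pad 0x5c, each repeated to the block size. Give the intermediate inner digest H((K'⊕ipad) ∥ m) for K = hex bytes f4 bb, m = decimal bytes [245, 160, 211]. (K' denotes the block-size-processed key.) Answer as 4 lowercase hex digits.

0423

Key hex bytes f4 bb is 2 bytes ≤ B = 4; zero-pad to 4 bytes: K' = f4 bb 00 00.
K' ⊕ ipad = c2 8d 36 36.
Inner input = c2 8d 36 36 ∥ f5 a0 d3.
Inner hash: sum = 194+141+54+54+245+160+211 = 1059 → 04 23.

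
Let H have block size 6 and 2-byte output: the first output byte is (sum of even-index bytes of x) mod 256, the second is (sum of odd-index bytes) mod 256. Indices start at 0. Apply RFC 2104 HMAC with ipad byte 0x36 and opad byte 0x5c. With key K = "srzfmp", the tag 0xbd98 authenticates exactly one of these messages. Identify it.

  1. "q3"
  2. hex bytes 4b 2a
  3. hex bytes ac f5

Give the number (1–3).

Key "srzfmp" = 73 72 7a 66 6d 70 is exactly B = 6 bytes: K' = 73 72 7a 66 6d 70.
K' ⊕ ipad = 45 44 4c 50 5b 46; K' ⊕ opad = 2f 2e 26 3a 31 2c.
m1: inner = H(45 44 4c 50 5b 46 71 33) = 5d 0d; tag = H(2f 2e 26 3a 31 2c 5d 0d) = e3a1
m2: inner = H(45 44 4c 50 5b 46 4b 2a) = 37 04; tag = H(2f 2e 26 3a 31 2c 37 04) = bd98 ← matches
m3: inner = H(45 44 4c 50 5b 46 ac f5) = 98 cf; tag = H(2f 2e 26 3a 31 2c 98 cf) = 1e63

2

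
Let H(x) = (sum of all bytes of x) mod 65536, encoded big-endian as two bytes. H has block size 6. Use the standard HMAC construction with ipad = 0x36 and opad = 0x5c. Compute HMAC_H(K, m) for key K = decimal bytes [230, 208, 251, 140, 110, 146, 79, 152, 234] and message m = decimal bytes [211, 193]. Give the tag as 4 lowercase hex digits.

02f2

Key decimal bytes [230, 208, 251, 140, 110, 146, 79, 152, 234] = e6 d0 fb 8c 6e 92 4f 98 ea is 9 bytes > B = 6, so hash it first: H(key) = 06 0e, then zero-pad to 6 bytes: K' = 06 0e 00 00 00 00.
K' ⊕ ipad = 30 38 36 36 36 36.  K' ⊕ opad = 5a 52 5c 5c 5c 5c.
Inner input = (K'⊕ipad) ∥ m = 30 38 36 36 36 36 ∥ d3 c1.
Inner hash: sum = 48+56+54+54+54+54+211+193 = 724 → 02 d4.
Outer input = (K'⊕opad) ∥ inner = 5a 52 5c 5c 5c 5c ∥ 02 d4.
Outer hash (tag): sum = 90+82+92+92+92+92+2+212 = 754 → 02 f2.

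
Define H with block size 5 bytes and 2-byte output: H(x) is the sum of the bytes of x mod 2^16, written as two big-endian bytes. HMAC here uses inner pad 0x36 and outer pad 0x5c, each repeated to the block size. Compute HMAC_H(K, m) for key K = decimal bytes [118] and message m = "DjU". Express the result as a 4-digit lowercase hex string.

01b7

Key decimal bytes [118] = 76 is 1 byte ≤ B = 5; zero-pad to 5 bytes: K' = 76 00 00 00 00.
K' ⊕ ipad = 40 36 36 36 36.  K' ⊕ opad = 2a 5c 5c 5c 5c.
Inner input = (K'⊕ipad) ∥ m = 40 36 36 36 36 ∥ 44 6a 55.
Inner hash: sum = 64+54+54+54+54+68+106+85 = 539 → 02 1b.
Outer input = (K'⊕opad) ∥ inner = 2a 5c 5c 5c 5c ∥ 02 1b.
Outer hash (tag): sum = 42+92+92+92+92+2+27 = 439 → 01 b7.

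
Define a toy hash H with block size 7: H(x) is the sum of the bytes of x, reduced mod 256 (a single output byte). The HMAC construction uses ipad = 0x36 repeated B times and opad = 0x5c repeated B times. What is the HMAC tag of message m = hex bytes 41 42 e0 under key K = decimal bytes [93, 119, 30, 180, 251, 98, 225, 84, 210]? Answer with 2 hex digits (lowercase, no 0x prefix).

61

Key decimal bytes [93, 119, 30, 180, 251, 98, 225, 84, 210] = 5d 77 1e b4 fb 62 e1 54 d2 is 9 bytes > B = 7, so hash it first: H(key) = 0a, then zero-pad to 7 bytes: K' = 0a 00 00 00 00 00 00.
K' ⊕ ipad = 3c 36 36 36 36 36 36.  K' ⊕ opad = 56 5c 5c 5c 5c 5c 5c.
Inner input = (K'⊕ipad) ∥ m = 3c 36 36 36 36 36 36 ∥ 41 42 e0.
Inner hash: sum = 60+54+54+54+54+54+54+65+66+224 = 739; mod 256 = 227 → e3.
Outer input = (K'⊕opad) ∥ inner = 56 5c 5c 5c 5c 5c 5c ∥ e3.
Outer hash (tag): sum = 86+92+92+92+92+92+92+227 = 865; mod 256 = 97 → 61.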